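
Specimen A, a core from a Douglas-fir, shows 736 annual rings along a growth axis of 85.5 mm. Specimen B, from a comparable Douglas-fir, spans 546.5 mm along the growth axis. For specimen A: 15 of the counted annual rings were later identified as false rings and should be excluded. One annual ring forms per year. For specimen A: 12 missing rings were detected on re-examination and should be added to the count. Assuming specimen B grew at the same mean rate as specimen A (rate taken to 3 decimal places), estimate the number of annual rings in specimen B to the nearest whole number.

4671 annual rings

Specimen A: after corrections the count is 736 − 15 + 12 = 733 annual rings.
A: 85.5 mm over 733 years gives 85.5 / 733 ≈ 0.117 mm/yr.
Specimen B: 546.5 mm / 0.117 mm per year = 4670.94 years ≈ 4671 annual rings.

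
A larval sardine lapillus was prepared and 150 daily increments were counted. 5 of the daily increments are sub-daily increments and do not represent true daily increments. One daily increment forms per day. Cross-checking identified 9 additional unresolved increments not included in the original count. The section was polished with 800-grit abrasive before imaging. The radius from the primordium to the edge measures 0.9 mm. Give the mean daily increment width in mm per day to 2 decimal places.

Adjusted count: 150 − 5 + 9 = 154 daily increments.
0.9 mm over 154 days gives 0.9 / 154 ≈ 0.01 mm per day.

0.01 mm per day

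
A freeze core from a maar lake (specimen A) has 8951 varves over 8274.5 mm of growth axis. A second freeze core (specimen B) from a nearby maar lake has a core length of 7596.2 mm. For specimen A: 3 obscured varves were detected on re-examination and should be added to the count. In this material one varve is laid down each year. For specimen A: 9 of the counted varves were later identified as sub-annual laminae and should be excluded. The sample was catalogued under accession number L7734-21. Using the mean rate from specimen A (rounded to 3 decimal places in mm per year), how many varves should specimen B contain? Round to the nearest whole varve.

8212 varves

Specimen A: after corrections the count is 8951 − 9 + 3 = 8945 varves.
A: Extension rate ≈ 8274.5 / 8945 = 0.925 mm per year.
For B, 7596.2 / 0.925 = 8212.11 years ≈ 8212 varves.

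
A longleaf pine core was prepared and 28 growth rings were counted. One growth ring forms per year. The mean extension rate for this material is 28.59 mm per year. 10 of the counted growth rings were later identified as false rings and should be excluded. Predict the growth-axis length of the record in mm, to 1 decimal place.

514.6 mm

Adjusted count: 28 − 10 = 18 growth rings.
18 years at 28.59 mm/year gives 28.59 × 18 = 514.6 mm.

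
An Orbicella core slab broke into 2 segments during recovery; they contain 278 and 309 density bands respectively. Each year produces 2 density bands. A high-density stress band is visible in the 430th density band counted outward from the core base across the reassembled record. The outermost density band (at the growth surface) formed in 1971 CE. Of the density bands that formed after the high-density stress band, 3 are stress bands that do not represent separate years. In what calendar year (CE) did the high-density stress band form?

Total density bands = 278 + 309 = 587.
Between density band 430 and the growth surface there are 587 − 430 = 157 density bands.
Excluding 3 false density bands: 157 − 3 = 154.
Dividing by 2 density bands per year: 154 / 2 = 77 years.
1971 − 77 = 1894 CE.

1894 CE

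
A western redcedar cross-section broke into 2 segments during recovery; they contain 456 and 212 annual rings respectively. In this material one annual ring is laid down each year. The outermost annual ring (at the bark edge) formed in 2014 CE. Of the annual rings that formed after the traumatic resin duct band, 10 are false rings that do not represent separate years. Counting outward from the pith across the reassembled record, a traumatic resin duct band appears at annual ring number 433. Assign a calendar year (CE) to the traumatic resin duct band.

Total annual rings = 456 + 212 = 668.
Between annual ring 433 and the bark edge there are 668 − 433 = 235 annual rings.
235 − 10 false = 225 true annual rings after the traumatic resin duct band.
2014 − 225 = 1789 CE.

1789 CE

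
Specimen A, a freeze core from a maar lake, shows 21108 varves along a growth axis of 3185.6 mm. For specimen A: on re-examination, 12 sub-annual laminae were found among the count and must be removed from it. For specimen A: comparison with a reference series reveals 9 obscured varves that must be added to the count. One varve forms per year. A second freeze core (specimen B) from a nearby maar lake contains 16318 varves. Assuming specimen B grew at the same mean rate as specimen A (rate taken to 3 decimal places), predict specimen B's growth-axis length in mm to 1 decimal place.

Specimen A: correcting the raw count gives 21108 − 12 + 9 = 21105 true varves.
A: Extension rate ≈ 3185.6 / 21105 = 0.151 mm/yr.
For B, 0.151 mm/year × 16318 years = 2464.0 mm.

2464.0 mm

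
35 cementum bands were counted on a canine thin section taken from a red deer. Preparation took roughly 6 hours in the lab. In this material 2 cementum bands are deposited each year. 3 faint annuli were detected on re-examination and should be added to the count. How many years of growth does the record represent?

Adjusted count: 35 + 3 = 38 cementum bands.
Dividing by 2 cementum bands per year: 38 / 2 = 19 years.

19 years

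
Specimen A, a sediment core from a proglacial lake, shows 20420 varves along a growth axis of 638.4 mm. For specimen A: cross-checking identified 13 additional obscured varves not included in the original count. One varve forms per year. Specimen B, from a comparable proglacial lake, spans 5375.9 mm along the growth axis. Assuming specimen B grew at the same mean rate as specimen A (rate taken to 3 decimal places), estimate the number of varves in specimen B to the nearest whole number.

Specimen A: after corrections the count is 20420 + 13 = 20433 varves.
A: Mean rate = 638.4 mm / 20433 years ≈ 0.031 mm/year.
B spans 5375.9 / 0.031 = 173416.13 years ≈ 173416 varves.

173416 varves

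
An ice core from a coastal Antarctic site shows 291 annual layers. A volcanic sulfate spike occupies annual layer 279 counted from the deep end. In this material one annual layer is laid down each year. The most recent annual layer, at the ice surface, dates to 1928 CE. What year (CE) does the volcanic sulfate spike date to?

1916 CE

291 − 279 = 12 annual layers lie beyond the volcanic sulfate spike toward the ice surface.
Counting back 12 years from 1928 CE places the volcanic sulfate spike in 1928 − 12 = 1916 CE.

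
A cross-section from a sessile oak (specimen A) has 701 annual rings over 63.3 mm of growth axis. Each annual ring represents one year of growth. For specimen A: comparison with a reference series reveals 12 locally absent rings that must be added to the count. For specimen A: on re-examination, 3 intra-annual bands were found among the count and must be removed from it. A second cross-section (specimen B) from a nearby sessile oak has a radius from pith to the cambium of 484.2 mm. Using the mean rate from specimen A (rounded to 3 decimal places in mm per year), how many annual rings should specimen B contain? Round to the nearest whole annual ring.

5440 annual rings

Specimen A: true annual ring count = 701 − 3 + 12 = 710.
A: Mean rate = 63.3 mm / 710 years ≈ 0.089 mm/year.
Specimen B: 484.2 mm / 0.089 mm per year = 5440.45 years ≈ 5440 annual rings.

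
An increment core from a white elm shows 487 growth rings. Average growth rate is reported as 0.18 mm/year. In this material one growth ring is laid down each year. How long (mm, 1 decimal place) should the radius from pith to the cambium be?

87.7 mm

The record spans 487 years at 0.18 mm per year.
Predicted length = 0.18 mm/year × 487 years = 87.7 mm.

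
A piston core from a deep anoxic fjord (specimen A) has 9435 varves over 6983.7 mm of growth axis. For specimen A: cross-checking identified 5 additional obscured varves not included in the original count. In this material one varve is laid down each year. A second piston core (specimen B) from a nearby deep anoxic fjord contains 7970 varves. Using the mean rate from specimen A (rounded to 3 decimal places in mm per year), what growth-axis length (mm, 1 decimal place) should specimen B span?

Specimen A: true varve count = 9435 + 5 = 9440.
A: Extension rate ≈ 6983.7 / 9440 = 0.740 mm per year.
Length of B = 0.740 × 7970 = 5897.8 mm.

5897.8 mm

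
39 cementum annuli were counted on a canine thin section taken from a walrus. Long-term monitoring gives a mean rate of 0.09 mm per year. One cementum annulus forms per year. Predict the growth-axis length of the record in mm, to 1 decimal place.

3.5 mm

The record spans 39 years at 0.09 mm per year.
39 years at 0.09 mm/year gives 0.09 × 39 = 3.5 mm.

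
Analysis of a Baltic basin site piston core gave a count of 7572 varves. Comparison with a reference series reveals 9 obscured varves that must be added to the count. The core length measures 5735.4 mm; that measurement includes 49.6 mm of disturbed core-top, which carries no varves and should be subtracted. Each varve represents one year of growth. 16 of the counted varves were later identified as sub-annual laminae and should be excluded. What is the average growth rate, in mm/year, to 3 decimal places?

0.752 mm/year

Adjusted count: 7572 − 16 + 9 = 7565 varves.
Removing the 49.6 mm offcut leaves 5735.4 − 49.6 = 5685.8 mm.
Mean rate = 5685.8 mm / 7565 years ≈ 0.752 mm/year.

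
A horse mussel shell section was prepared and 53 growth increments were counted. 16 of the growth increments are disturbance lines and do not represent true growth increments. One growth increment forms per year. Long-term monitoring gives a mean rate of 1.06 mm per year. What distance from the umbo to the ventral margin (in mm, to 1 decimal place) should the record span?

39.2 mm

Correcting the raw count gives 53 − 16 = 37 true growth increments.
37 years at 1.06 mm/year gives 1.06 × 37 = 39.2 mm.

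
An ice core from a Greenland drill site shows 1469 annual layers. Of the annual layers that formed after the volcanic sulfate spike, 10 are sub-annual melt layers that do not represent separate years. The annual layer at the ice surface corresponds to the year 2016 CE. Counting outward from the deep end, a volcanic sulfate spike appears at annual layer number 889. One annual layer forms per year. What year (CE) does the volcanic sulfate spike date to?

The volcanic sulfate spike sits at annual layer 889 from the deep end, so 1469 − 889 = 580 annual layers formed after it.
580 − 10 false = 570 true annual layers after the volcanic sulfate spike.
Counting back 570 years from 2016 CE places the volcanic sulfate spike in 2016 − 570 = 1446 CE.

1446 CE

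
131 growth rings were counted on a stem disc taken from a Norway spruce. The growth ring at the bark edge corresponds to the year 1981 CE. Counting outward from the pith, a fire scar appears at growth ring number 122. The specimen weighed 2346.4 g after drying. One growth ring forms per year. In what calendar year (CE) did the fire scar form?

1972 CE

The fire scar sits at growth ring 122 from the pith, so 131 − 122 = 9 growth rings formed after it.
Counting back 9 years from 1981 CE places the fire scar in 1981 − 9 = 1972 CE.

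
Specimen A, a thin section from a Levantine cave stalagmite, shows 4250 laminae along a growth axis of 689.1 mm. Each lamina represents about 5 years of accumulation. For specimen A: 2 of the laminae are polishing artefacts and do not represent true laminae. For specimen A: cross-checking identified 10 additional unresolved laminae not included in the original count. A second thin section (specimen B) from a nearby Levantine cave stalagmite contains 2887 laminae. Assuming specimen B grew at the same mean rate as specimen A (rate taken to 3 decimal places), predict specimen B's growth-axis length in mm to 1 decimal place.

Specimen A: correcting the raw count gives 4250 − 2 + 10 = 4258 true laminae.
Specimen A: 4258 laminae at 5 years each span 4258 × 5 = 21290 years.
A: Extension rate ≈ 689.1 / 21290 = 0.032 mm/yr.
Specimen B: 2887 laminae at 5 years each span 2887 × 5 = 14435 years. Length of B = 0.032 × 14435 = 461.9 mm.

461.9 mm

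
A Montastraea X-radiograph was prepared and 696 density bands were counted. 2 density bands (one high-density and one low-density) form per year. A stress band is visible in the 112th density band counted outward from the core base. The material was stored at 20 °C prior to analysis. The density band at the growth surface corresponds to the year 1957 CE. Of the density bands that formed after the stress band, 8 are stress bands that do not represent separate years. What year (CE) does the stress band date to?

1669 CE

696 − 112 = 584 density bands lie beyond the stress band toward the growth surface.
Removing the 8 false density bands leaves 584 − 8 = 576 true density bands beyond the stress band.
576 density bands at 2 per year is 576 / 2 = 288 years.
The density band at the growth surface is 1957 CE, so the stress band dates to 1957 − 288 = 1669 CE.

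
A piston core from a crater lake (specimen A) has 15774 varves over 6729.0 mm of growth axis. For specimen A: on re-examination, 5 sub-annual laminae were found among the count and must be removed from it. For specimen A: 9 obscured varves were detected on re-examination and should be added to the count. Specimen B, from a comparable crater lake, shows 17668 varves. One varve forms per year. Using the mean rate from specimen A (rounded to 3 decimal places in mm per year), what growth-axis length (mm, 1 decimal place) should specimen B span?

Specimen A: true varve count = 15774 − 5 + 9 = 15778.
A: Mean rate = 6729.0 mm / 15778 years ≈ 0.426 mm/yr.
Length of B = 0.426 × 17668 = 7526.6 mm.

7526.6 mm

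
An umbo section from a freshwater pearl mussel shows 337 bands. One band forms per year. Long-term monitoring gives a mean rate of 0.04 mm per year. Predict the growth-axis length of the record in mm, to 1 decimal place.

The record spans 337 years at 0.04 mm per year.
337 years at 0.04 mm/year gives 0.04 × 337 = 13.5 mm.

13.5 mm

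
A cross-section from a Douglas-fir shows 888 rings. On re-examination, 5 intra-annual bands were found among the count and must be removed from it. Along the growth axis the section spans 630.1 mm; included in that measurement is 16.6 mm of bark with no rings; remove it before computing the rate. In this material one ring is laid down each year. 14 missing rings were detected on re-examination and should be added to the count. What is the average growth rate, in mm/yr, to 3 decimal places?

After corrections the count is 888 − 5 + 14 = 897 rings.
Removing the 16.6 mm offcut leaves 630.1 − 16.6 = 613.5 mm.
Extension rate ≈ 613.5 / 897 = 0.684 mm/yr.

0.684 mm/yr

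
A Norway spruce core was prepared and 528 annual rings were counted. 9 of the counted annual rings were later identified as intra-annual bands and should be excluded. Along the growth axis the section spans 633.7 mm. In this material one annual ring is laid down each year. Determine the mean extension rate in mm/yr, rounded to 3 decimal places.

After corrections the count is 528 − 9 = 519 annual rings.
633.7 mm over 519 years gives 633.7 / 519 ≈ 1.221 mm/yr.

1.221 mm/yr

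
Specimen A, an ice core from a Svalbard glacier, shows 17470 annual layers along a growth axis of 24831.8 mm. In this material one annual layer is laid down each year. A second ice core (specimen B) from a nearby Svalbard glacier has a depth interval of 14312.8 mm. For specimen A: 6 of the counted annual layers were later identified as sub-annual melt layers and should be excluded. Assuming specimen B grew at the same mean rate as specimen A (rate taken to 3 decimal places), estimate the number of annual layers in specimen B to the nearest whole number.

Specimen A: after corrections the count is 17470 − 6 = 17464 annual layers.
A: Extension rate ≈ 24831.8 / 17464 = 1.422 mm/yr.
Specimen B: 14312.8 mm / 1.422 mm per year = 10065.26 years ≈ 10065 annual layers.

10065 annual layers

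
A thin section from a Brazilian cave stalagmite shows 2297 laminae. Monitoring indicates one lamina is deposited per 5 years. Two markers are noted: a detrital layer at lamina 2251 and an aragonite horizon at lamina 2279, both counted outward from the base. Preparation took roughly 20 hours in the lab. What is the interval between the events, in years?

140 years

2279 − 2251 = 28 laminae lie between the two events.
28 laminae at 5 years each span 28 × 5 = 140 years.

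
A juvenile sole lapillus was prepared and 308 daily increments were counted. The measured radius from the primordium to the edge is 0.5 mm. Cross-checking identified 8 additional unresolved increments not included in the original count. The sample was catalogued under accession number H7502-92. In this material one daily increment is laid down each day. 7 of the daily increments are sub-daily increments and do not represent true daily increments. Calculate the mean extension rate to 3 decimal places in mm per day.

True daily increment count = 308 − 7 + 8 = 309.
0.5 mm over 309 days gives 0.5 / 309 ≈ 0.002 mm per day.

0.002 mm per day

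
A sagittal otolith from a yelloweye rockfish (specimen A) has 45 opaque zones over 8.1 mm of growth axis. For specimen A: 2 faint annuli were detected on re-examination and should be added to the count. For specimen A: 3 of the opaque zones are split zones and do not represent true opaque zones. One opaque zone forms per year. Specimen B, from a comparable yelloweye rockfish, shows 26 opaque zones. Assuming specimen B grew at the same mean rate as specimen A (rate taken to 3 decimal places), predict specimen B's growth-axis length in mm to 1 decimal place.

Specimen A: adjusted count: 45 − 3 + 2 = 44 opaque zones.
A: Mean rate = 8.1 mm / 44 years ≈ 0.184 mm/year.
B's length ≈ 0.184 × 26 = 4.8 mm.

4.8 mm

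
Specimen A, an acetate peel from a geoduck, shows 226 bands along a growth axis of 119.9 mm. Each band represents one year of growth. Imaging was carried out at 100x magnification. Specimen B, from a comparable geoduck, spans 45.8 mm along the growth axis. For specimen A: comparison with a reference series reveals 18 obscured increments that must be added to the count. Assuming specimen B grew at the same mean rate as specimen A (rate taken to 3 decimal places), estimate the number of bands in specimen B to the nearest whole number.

93 bands

Specimen A: adjusted count: 226 + 18 = 244 bands.
A: 119.9 mm over 244 years gives 119.9 / 244 ≈ 0.491 mm/yr.
Specimen B: 45.8 mm / 0.491 mm per year = 93.28 years ≈ 93 bands.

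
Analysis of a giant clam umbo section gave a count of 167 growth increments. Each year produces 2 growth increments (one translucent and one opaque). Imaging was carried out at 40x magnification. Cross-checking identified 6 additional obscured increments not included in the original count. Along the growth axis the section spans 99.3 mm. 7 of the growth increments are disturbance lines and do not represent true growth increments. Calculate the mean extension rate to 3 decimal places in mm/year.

Adjusted count: 167 − 7 + 6 = 166 growth increments.
With 2 growth increments per year, 166 / 2 = 83 years.
Mean rate = 99.3 mm / 83 years ≈ 1.196 mm/year.

1.196 mm/year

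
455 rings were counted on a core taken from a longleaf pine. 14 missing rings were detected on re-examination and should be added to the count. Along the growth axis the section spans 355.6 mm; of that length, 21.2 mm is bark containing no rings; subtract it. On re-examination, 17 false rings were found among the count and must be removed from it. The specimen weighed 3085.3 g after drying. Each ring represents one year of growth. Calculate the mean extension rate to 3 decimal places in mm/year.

After corrections the count is 455 − 17 + 14 = 452 rings.
Net length = 355.6 − 21.2 = 334.4 mm.
Mean rate = 334.4 mm / 452 years ≈ 0.740 mm/year.

0.740 mm/year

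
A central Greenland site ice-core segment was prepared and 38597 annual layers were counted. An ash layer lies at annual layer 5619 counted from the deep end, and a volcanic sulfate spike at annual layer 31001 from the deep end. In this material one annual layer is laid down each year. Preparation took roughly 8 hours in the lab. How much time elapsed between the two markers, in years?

25382 years

Separation: 31001 − 5619 = 25382 annual layers.
At one annual layer per year, 25382 years elapsed between them.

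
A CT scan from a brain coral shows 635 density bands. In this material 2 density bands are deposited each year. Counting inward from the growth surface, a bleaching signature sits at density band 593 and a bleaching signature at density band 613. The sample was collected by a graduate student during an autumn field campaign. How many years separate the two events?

10 years

Separation: 613 − 593 = 20 density bands.
With 2 density bands per year, 20 / 2 = 10 years.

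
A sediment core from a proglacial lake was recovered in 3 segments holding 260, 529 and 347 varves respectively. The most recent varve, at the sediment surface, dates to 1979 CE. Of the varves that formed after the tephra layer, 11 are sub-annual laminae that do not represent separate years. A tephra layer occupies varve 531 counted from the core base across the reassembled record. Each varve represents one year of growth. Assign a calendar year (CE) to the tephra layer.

1385 CE

Total varves = 260 + 529 + 347 = 1136.
1136 − 531 = 605 varves lie beyond the tephra layer toward the sediment surface.
605 − 11 false = 594 true varves after the tephra layer.
1979 − 594 = 1385 CE.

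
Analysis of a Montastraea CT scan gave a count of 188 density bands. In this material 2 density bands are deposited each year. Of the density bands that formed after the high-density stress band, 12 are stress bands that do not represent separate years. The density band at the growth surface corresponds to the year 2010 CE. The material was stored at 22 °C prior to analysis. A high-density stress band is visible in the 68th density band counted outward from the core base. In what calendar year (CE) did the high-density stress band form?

1956 CE

The high-density stress band sits at density band 68 from the core base, so 188 − 68 = 120 density bands formed after it.
Removing the 12 false density bands leaves 120 − 12 = 108 true density bands beyond the high-density stress band.
With 2 density bands per year, 108 / 2 = 54 years.
2010 − 54 = 1956 CE.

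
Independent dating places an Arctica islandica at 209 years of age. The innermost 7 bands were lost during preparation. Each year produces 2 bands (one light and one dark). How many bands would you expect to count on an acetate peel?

411 bands

Expected bands: 209 × 2 = 418.
418 − 7 missed = 411 bands expected in the prepared section.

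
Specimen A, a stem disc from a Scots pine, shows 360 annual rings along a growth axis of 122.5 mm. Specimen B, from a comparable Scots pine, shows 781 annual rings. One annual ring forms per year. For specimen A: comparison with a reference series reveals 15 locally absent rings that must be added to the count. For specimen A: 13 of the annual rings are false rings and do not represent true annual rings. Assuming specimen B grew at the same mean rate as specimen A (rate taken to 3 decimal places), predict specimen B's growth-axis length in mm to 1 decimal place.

Specimen A: true annual ring count = 360 − 13 + 15 = 362.
A: Mean rate = 122.5 mm / 362 years ≈ 0.338 mm/year.
Length of B = 0.338 × 781 = 264.0 mm.

264.0 mm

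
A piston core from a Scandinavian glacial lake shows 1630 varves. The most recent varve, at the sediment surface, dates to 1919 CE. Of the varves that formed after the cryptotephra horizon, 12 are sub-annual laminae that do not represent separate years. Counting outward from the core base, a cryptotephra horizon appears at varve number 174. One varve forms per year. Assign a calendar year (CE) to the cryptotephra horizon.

The cryptotephra horizon sits at varve 174 from the core base, so 1630 − 174 = 1456 varves formed after it.
1456 − 12 false = 1444 true varves after the cryptotephra horizon.
The varve at the sediment surface is 1919 CE, so the cryptotephra horizon dates to 1919 − 1444 = 475 CE.

475 CE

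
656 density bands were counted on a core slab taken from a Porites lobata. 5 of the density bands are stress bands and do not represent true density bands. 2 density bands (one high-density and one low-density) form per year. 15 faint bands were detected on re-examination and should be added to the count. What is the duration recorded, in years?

333 years

True density band count = 656 − 5 + 15 = 666.
With 2 density bands per year, 666 / 2 = 333 years.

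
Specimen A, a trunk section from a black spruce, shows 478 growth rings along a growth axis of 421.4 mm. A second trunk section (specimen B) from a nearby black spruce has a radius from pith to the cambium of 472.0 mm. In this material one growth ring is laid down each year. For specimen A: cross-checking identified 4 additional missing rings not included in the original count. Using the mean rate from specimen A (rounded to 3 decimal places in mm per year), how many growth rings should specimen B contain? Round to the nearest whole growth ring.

Specimen A: true growth ring count = 478 + 4 = 482.
A: Extension rate ≈ 421.4 / 482 = 0.874 mm/yr.
Specimen B: 472.0 mm / 0.874 mm per year = 540.05 years ≈ 540 growth rings.

540 growth rings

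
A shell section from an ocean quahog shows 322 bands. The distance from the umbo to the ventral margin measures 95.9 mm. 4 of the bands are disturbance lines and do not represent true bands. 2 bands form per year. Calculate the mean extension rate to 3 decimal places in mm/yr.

0.603 mm/yr

After corrections the count is 322 − 4 = 318 bands.
318 bands at 2 per year is 318 / 2 = 159 years.
95.9 mm over 159 years gives 95.9 / 159 ≈ 0.603 mm/yr.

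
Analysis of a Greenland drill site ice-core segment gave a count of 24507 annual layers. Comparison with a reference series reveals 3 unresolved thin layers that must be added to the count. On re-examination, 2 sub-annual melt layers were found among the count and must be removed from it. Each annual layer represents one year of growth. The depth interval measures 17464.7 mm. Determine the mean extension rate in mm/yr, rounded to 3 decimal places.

0.713 mm/yr

Adjusted count: 24507 − 2 + 3 = 24508 annual layers.
Extension rate ≈ 17464.7 / 24508 = 0.713 mm/yr.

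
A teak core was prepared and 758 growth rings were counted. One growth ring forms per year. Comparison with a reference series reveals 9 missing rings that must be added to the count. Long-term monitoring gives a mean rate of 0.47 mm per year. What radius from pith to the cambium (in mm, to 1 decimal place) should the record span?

360.5 mm

Correcting the raw count gives 758 + 9 = 767 true growth rings.
Length ≈ 0.47 × 767 = 360.5 mm.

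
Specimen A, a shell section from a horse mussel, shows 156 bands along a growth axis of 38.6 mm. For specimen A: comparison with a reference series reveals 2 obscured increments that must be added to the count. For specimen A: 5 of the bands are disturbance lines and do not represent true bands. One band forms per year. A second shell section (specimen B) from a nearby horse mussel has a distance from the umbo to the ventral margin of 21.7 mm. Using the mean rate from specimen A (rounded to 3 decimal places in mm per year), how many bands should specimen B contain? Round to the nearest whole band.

Specimen A: adjusted count: 156 − 5 + 2 = 153 bands.
A: 38.6 mm over 153 years gives 38.6 / 153 ≈ 0.252 mm/yr.
For B, 21.7 / 0.252 = 86.11 years ≈ 86 bands.

86 bands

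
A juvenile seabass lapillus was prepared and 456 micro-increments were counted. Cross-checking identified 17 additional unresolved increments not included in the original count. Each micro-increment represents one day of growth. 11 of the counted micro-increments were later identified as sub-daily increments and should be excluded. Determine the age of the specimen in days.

462 d

True micro-increment count = 456 − 11 + 17 = 462.
At one micro-increment per day, that is 462 days.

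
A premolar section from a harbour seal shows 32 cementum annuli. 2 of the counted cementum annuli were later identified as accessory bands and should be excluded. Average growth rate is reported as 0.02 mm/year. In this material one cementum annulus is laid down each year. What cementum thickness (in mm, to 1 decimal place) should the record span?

Adjusted count: 32 − 2 = 30 cementum annuli.
Length ≈ 0.02 × 30 = 0.6 mm.

0.6 mm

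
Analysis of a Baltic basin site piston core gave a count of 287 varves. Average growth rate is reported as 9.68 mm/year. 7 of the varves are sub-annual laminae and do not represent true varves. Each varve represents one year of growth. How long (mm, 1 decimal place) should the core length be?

Adjusted count: 287 − 7 = 280 varves.
Predicted length = 9.68 mm/year × 280 years = 2710.4 mm.

2710.4 mm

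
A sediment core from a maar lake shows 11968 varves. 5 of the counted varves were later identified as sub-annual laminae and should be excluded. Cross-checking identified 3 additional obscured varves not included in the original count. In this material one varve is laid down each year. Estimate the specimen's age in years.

After corrections the count is 11968 − 5 + 3 = 11966 varves.
With a one-to-one varve periodicity this is 11966 years.

11966 years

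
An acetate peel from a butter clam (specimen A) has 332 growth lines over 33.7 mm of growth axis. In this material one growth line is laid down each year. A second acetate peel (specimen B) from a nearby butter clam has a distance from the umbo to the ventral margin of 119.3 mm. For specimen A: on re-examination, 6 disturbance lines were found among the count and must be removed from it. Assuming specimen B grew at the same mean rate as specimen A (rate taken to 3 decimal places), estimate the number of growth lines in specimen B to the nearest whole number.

1158 growth lines

Specimen A: after corrections the count is 332 − 6 = 326 growth lines.
A: Extension rate ≈ 33.7 / 326 = 0.103 mm/yr.
Specimen B: 119.3 mm / 0.103 mm per year = 1158.25 years ≈ 1158 growth lines.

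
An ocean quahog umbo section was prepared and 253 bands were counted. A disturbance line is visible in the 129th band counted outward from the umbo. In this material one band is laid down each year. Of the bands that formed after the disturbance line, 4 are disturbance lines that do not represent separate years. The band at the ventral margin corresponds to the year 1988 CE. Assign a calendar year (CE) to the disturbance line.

253 − 129 = 124 bands lie beyond the disturbance line toward the ventral margin.
Excluding 4 false bands: 124 − 4 = 120.
1988 − 120 = 1868 CE.

1868 CE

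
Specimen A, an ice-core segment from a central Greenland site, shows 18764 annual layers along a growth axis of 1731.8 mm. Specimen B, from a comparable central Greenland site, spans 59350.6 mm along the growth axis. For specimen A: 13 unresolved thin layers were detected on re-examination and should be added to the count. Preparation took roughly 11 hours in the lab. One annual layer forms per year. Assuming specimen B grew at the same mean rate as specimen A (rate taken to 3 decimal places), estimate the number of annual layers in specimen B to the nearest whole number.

Specimen A: correcting the raw count gives 18764 + 13 = 18777 true annual layers.
A: Mean rate = 1731.8 mm / 18777 years ≈ 0.092 mm per year.
B spans 59350.6 / 0.092 = 645115.22 years ≈ 645115 annual layers.

645115 annual layers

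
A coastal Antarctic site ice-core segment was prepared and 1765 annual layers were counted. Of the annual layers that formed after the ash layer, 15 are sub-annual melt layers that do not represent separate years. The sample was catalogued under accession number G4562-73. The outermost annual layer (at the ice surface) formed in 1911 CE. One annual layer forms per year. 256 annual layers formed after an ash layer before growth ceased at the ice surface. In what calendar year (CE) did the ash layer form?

1670 CE

256 annual layers formed after the ash layer.
Excluding 15 false annual layers: 256 − 15 = 241.
1911 − 241 = 1670 CE.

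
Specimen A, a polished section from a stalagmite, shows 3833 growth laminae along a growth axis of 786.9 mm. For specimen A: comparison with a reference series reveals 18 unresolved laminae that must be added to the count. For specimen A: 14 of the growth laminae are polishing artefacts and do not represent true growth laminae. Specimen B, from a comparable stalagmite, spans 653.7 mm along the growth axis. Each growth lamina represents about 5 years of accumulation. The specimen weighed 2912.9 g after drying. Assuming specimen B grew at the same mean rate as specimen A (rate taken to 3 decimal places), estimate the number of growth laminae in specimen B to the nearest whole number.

Specimen A: true growth lamina count = 3833 − 14 + 18 = 3837.
Specimen A: multiplying by 5 years per growth lamina: 3837 × 5 = 19185 years.
A: 786.9 mm over 19185 years gives 786.9 / 19185 ≈ 0.041 mm/yr.
B spans 653.7 / 0.041 = 15943.90 years; at 5 years per growth lamina that is 15943.90 / 5 ≈ 3189 growth laminae.

3189 growth laminae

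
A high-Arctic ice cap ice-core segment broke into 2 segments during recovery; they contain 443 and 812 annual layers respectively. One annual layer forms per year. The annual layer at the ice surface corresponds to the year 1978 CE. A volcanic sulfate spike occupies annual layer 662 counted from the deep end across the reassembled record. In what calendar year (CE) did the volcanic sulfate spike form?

Total annual layers = 443 + 812 = 1255.
1255 − 662 = 593 annual layers lie beyond the volcanic sulfate spike toward the ice surface.
1978 − 593 = 1385 CE.

1385 CE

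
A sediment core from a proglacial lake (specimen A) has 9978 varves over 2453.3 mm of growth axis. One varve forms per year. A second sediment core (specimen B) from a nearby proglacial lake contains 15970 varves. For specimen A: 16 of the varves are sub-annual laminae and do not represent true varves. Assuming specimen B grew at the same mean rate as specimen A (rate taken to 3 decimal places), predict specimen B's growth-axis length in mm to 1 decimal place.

3928.6 mm

Specimen A: after corrections the count is 9978 − 16 = 9962 varves.
A: Extension rate ≈ 2453.3 / 9962 = 0.246 mm/year.
For B, 0.246 mm/year × 15970 years = 3928.6 mm.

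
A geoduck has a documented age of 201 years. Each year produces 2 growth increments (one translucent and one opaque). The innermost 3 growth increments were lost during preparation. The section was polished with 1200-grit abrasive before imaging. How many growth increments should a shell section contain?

Expected growth increments: 201 × 2 = 402.
Subtracting the 3 growth increments not captured gives 402 − 3 = 399 growth increments in the record.

399 growth increments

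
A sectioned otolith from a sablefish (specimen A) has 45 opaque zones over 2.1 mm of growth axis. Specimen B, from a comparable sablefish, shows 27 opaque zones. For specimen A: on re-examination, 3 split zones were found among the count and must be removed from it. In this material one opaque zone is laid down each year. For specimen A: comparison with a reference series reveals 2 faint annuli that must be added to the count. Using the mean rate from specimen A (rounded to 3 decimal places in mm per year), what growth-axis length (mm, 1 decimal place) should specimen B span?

Specimen A: correcting the raw count gives 45 − 3 + 2 = 44 true opaque zones.
A: 2.1 mm over 44 years gives 2.1 / 44 ≈ 0.048 mm/year.
B's length ≈ 0.048 × 27 = 1.3 mm.

1.3 mm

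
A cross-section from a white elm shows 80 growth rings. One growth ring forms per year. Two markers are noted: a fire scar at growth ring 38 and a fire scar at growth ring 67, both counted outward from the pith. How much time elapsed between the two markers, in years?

29 yr

Separation: 67 − 38 = 29 growth rings.
At one growth ring per year, 29 years elapsed between them.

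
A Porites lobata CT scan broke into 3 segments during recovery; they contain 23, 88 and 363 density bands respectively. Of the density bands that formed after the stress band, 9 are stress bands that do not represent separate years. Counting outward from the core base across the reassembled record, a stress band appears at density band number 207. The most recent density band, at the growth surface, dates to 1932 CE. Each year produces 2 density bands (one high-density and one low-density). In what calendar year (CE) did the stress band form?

1803 CE

Total density bands = 23 + 88 + 363 = 474.
474 − 207 = 267 density bands lie beyond the stress band toward the growth surface.
Excluding 9 false density bands: 267 − 9 = 258.
258 density bands at 2 per year is 258 / 2 = 129 years.
1932 − 129 = 1803 CE.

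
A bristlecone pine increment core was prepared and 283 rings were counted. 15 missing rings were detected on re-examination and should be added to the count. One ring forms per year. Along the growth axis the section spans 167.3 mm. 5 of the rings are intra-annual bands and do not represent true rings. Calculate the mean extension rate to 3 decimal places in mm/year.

0.571 mm/year

After corrections the count is 283 − 5 + 15 = 293 rings.
Extension rate ≈ 167.3 / 293 = 0.571 mm/year.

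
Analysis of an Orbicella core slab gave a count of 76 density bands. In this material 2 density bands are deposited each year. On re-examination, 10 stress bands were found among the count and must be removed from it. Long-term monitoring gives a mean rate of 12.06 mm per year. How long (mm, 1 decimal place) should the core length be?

Adjusted count: 76 − 10 = 66 density bands.
Dividing by 2 density bands per year: 66 / 2 = 33 years.
33 years at 12.06 mm/year gives 12.06 × 33 = 398.0 mm.

398.0 mm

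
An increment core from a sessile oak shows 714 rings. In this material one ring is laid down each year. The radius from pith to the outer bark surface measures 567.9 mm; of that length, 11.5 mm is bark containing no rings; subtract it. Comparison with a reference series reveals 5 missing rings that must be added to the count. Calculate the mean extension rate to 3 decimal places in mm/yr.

True ring count = 714 + 5 = 719.
The growth record spans 567.9 − 11.5 = 556.4 mm.
Mean rate = 556.4 mm / 719 years ≈ 0.774 mm/yr.

0.774 mm/yr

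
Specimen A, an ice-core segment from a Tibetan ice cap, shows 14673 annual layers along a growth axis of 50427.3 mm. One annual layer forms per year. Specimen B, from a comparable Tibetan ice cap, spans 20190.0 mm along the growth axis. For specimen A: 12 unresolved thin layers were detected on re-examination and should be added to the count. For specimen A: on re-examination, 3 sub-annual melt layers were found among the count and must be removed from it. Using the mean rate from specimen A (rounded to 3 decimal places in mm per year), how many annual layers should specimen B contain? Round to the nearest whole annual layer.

Specimen A: adjusted count: 14673 − 3 + 12 = 14682 annual layers.
A: Extension rate ≈ 50427.3 / 14682 = 3.435 mm per year.
Specimen B: 20190.0 mm / 3.435 mm per year = 5877.73 years ≈ 5878 annual layers.

5878 annual layers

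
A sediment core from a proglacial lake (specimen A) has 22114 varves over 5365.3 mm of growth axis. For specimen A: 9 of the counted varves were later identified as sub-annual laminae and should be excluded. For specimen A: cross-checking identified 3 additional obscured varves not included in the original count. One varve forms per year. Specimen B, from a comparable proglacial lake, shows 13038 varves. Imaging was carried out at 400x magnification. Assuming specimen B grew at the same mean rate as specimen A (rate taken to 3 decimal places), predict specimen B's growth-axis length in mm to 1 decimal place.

Specimen A: true varve count = 22114 − 9 + 3 = 22108.
A: 5365.3 mm over 22108 years gives 5365.3 / 22108 ≈ 0.243 mm/yr.
Length of B = 0.243 × 13038 = 3168.2 mm.

3168.2 mm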